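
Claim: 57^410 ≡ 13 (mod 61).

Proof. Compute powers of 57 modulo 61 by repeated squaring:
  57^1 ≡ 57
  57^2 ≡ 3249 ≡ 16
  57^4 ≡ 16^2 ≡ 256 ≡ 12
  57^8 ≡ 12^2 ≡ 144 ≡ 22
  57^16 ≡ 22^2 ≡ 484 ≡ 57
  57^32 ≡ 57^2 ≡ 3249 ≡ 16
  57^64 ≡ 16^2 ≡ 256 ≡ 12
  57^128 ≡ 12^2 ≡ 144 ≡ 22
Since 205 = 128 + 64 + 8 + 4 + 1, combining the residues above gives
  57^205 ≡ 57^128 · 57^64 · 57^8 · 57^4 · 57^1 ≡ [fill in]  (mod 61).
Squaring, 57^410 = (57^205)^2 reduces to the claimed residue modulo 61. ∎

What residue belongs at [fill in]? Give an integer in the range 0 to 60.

57^128 · 57^64 · 57^8 · 57^4 · 57^1 ≡ 22 · 12 · 22 · 12 · 57 = 3972672.
3972672 mod 61 = 47, so 57^205 ≡ 47 (mod 61).

47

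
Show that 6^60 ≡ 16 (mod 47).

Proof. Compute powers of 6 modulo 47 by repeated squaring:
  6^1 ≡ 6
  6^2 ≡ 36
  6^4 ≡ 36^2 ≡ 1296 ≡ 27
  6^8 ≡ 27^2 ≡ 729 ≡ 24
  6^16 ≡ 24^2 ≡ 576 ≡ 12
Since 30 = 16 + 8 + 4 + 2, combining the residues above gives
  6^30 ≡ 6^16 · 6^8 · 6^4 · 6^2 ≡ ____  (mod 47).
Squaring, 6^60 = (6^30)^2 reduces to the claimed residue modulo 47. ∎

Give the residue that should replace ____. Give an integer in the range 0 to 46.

6^16 · 6^8 · 6^4 · 6^2 ≡ 12 · 24 · 27 · 36 = 279936.
279936 mod 47 = 4, so 6^30 ≡ 4 (mod 47).

4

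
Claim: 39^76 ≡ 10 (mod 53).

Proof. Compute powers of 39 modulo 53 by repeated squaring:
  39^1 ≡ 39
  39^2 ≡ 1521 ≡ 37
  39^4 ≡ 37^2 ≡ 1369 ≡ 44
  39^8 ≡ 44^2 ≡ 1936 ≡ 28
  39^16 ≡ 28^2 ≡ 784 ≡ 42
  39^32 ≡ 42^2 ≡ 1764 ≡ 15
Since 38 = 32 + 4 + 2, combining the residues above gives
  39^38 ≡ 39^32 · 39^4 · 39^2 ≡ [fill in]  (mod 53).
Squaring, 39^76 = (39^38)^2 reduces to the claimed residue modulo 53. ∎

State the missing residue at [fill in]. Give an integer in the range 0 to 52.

39^32 · 39^4 · 39^2 ≡ 15 · 44 · 37 = 24420.
24420 mod 53 = 40, so 39^38 ≡ 40 (mod 53).

40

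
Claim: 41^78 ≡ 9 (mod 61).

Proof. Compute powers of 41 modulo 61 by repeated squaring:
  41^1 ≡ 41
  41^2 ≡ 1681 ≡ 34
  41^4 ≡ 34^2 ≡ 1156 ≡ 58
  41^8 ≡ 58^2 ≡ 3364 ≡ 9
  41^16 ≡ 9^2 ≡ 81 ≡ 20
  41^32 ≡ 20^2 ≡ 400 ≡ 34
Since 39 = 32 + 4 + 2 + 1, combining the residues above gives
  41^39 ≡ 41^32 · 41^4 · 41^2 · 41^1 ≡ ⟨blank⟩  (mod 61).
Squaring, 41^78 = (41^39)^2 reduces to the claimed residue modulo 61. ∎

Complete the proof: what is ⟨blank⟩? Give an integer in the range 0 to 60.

3

41^32 · 41^4 · 41^2 · 41^1 ≡ 34 · 58 · 34 · 41 = 2748968.
2748968 mod 61 = 3, so 41^39 ≡ 3 (mod 61).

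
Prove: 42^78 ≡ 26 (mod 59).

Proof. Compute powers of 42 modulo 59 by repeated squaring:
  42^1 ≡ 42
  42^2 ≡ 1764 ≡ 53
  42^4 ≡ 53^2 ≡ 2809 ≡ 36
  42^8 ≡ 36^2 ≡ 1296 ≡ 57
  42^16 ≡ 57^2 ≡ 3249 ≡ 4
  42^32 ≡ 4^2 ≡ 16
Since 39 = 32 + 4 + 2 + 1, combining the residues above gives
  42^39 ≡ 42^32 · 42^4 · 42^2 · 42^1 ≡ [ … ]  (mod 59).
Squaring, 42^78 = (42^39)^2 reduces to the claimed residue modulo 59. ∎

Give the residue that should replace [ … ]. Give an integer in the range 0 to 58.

47

42^32 · 42^4 · 42^2 · 42^1 ≡ 16 · 36 · 53 · 42 = 1282176.
1282176 mod 59 = 47, so 42^39 ≡ 47 (mod 59).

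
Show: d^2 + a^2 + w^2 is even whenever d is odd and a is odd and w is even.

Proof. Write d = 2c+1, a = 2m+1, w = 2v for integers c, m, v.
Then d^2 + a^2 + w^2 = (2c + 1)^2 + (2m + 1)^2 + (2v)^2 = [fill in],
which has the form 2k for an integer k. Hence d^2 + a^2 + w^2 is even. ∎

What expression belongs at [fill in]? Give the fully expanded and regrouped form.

2(2c^2 + 2c + 2m^2 + 2m + 2v^2 + 1)

Expanding: (2c + 1)^2 + (2m + 1)^2 + (2v)^2 = 4c^2 + 4c + 4m^2 + 4m + 4v^2 + 2.
Every term is even; pulling out the factor of 2 gives 2(2c^2 + 2c + 2m^2 + 2m + 2v^2 + 1).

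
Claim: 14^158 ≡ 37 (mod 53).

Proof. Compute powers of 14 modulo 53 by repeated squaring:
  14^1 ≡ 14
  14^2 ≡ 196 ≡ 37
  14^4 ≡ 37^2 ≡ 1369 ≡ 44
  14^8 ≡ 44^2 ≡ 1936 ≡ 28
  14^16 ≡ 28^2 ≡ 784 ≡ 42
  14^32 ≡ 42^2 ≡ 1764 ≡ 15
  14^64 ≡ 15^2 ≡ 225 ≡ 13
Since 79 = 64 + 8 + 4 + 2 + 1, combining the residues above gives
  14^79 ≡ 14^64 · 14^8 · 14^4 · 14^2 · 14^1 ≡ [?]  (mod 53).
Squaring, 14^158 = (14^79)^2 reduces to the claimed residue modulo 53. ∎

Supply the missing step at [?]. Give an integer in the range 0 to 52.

Multiply the listed residues: 13 · 28 · 44 · 37 · 14 = 364 → 16016 → 592592 → 8296288.
Reducing modulo 53: 8296288 = 156533·53 + 39, so 14^79 ≡ 39.

39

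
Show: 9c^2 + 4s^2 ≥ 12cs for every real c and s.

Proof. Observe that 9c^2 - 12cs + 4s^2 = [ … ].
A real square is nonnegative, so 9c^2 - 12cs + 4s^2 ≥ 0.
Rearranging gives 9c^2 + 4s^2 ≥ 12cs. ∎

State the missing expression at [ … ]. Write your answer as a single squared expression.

The leading and trailing coefficients are 3^2 and 2^2, and 12 = 2·3·2, so the trinomial is (3c - 2s)^2.
Hence 9c^2 - 12cs + 4s^2 ≥ 0.

(3c - 2s)^2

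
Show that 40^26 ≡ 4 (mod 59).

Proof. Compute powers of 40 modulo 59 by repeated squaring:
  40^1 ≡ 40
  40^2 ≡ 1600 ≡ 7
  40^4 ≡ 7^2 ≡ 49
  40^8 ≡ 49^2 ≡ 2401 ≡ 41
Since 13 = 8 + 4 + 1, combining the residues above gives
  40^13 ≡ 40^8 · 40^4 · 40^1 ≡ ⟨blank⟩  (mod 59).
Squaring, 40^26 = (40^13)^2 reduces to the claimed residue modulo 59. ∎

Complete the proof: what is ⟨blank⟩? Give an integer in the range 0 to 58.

40^8 · 40^4 · 40^1 ≡ 41 · 49 · 40 = 80360.
80360 mod 59 = 2, so 40^13 ≡ 2 (mod 59).

2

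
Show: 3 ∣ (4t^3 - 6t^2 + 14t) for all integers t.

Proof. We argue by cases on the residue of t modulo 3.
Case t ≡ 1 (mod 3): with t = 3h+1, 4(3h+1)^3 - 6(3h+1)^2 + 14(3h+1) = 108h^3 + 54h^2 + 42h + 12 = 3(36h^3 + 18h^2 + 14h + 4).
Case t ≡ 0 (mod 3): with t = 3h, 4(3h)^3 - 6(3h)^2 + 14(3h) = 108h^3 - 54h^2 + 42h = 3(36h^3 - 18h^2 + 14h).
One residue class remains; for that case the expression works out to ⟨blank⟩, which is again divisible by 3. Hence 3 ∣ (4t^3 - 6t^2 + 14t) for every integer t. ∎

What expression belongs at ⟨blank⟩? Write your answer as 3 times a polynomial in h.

Only t ≡ 2 (mod 3) is unaccounted for. Put t = 3h+2:
4(3h+2)^3 - 6(3h+2)^2 + 14(3h+2) expands to 108h^3 + 162h^2 + 114h + 36,
and factoring out 3 leaves 3(36h^3 + 54h^2 + 38h + 12).

3(36h^3 + 54h^2 + 38h + 12)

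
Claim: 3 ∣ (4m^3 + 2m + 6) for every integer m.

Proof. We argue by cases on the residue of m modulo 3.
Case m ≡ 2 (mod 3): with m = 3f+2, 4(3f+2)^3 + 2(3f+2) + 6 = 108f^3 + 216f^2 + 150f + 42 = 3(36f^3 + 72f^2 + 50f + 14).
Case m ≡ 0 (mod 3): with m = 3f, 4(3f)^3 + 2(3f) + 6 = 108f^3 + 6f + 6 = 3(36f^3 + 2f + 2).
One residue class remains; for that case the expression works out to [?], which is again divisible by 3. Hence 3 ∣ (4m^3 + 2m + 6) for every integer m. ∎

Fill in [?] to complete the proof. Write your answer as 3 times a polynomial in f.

3(36f^3 + 36f^2 + 14f + 4)

Only m ≡ 1 (mod 3) is unaccounted for. Put m = 3f+1:
4(3f+1)^3 + 2(3f+1) + 6 expands to 108f^3 + 108f^2 + 42f + 12,
and factoring out 3 leaves 3(36f^3 + 36f^2 + 14f + 4).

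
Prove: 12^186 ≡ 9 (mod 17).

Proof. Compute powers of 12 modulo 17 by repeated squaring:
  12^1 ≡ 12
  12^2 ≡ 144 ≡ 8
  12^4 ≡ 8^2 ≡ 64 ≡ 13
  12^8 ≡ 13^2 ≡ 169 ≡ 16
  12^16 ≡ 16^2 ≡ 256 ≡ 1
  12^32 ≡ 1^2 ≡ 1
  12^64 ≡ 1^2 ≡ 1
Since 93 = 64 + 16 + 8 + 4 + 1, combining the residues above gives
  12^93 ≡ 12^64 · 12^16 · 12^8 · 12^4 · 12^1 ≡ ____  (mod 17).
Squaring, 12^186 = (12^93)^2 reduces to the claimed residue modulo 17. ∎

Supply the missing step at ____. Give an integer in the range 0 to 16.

Multiply the listed residues: 1 · 1 · 16 · 13 · 12 = 1 → 16 → 208 → 2496.
Reducing modulo 17: 2496 = 146·17 + 14, so 12^93 ≡ 14.

14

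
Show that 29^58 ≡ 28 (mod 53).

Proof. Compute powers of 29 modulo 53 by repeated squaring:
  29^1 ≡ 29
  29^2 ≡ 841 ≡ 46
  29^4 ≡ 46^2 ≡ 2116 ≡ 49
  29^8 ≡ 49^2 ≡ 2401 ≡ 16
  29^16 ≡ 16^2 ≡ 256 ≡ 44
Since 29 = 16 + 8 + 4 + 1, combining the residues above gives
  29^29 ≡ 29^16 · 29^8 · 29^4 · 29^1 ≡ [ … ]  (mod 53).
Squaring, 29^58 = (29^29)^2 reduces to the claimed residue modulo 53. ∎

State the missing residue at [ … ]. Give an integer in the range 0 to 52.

9

Multiply the listed residues: 44 · 16 · 49 · 29 = 704 → 34496 → 1000384.
Reducing modulo 53: 1000384 = 18875·53 + 9, so 29^29 ≡ 9.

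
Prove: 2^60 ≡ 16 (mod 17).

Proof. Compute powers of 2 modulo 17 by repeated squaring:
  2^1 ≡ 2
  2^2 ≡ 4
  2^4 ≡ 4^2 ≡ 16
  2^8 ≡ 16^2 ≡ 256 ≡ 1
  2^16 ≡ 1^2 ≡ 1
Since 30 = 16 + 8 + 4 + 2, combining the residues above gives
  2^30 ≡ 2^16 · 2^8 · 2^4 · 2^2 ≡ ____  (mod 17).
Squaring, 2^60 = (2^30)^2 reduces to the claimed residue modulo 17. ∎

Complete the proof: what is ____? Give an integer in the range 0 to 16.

13

Multiply the listed residues: 1 · 1 · 16 · 4 = 1 → 16 → 64.
Reducing modulo 17: 64 = 3·17 + 13, so 2^30 ≡ 13.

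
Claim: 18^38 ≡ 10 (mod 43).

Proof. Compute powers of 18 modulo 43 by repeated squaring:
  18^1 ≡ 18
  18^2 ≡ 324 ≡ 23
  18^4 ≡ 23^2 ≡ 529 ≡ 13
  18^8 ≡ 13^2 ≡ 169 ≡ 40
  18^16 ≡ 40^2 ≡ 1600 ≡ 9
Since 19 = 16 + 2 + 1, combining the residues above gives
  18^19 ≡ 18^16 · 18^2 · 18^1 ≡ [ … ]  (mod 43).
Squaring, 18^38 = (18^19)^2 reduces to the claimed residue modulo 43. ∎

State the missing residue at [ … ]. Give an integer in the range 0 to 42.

18^16 · 18^2 · 18^1 ≡ 9 · 23 · 18 = 3726.
3726 mod 43 = 28, so 18^19 ≡ 28 (mod 43).

28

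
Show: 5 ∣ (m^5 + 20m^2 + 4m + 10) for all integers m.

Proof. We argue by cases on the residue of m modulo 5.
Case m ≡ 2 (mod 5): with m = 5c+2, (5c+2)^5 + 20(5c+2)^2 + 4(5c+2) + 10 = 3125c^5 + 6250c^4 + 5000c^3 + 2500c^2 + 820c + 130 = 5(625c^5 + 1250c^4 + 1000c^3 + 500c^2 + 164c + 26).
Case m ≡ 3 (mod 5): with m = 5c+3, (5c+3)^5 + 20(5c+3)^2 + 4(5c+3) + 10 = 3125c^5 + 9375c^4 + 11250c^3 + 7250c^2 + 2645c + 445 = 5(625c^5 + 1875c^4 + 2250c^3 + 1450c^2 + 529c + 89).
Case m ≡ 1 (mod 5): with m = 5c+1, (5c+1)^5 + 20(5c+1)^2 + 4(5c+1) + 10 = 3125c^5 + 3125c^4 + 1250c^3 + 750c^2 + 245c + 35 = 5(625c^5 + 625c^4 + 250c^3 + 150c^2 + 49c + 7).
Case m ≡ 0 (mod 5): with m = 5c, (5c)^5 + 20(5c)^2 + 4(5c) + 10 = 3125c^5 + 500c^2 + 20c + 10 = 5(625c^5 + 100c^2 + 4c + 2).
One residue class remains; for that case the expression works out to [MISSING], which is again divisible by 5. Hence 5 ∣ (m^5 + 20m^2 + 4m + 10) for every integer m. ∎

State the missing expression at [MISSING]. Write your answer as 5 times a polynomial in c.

5(625c^5 + 2500c^4 + 4000c^3 + 3300c^2 + 1444c + 274)

Only m ≡ 4 (mod 5) is unaccounted for. Put m = 5c+4:
(5c+4)^5 + 20(5c+4)^2 + 4(5c+4) + 10 expands to 3125c^5 + 12500c^4 + 20000c^3 + 16500c^2 + 7220c + 1370,
and factoring out 5 leaves 5(625c^5 + 2500c^4 + 4000c^3 + 3300c^2 + 1444c + 274).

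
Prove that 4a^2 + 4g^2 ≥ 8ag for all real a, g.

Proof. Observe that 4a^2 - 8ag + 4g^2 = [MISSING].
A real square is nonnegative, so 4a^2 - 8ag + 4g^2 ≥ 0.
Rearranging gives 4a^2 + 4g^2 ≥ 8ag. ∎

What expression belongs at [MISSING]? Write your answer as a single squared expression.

(2a - 2g)^2

The leading and trailing coefficients are 2^2 and 2^2, and 8 = 2·2·2, so the trinomial is (2a - 2g)^2.
Hence 4a^2 - 8ag + 4g^2 ≥ 0.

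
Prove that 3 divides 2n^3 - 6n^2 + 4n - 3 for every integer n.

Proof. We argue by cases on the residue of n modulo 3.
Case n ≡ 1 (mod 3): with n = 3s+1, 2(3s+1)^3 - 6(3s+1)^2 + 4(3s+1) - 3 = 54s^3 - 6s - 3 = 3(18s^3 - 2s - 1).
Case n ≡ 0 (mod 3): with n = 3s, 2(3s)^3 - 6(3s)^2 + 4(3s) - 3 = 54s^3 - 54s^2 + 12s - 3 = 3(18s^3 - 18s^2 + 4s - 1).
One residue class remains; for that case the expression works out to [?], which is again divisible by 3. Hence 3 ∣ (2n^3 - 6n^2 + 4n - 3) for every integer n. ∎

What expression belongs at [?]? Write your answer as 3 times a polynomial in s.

Only n ≡ 2 (mod 3) is unaccounted for. Put n = 3s+2:
2(3s+2)^3 - 6(3s+2)^2 + 4(3s+2) - 3 expands to 54s^3 + 54s^2 + 12s - 3,
and factoring out 3 leaves 3(18s^3 + 18s^2 + 4s - 1).

3(18s^3 + 18s^2 + 4s - 1)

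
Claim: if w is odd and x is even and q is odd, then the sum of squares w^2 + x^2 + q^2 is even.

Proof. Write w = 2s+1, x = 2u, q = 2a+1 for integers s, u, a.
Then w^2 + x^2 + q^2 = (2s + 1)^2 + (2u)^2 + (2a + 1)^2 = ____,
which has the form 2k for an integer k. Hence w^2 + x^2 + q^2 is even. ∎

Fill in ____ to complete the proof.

Expanding: (2s + 1)^2 + (2u)^2 + (2a + 1)^2 = 4a^2 + 4a + 4s^2 + 4s + 4u^2 + 2.
Every term is even; pulling out the factor of 2 gives 2(2a^2 + 2a + 2s^2 + 2s + 2u^2 + 1).

2(2a^2 + 2a + 2s^2 + 2s + 2u^2 + 1)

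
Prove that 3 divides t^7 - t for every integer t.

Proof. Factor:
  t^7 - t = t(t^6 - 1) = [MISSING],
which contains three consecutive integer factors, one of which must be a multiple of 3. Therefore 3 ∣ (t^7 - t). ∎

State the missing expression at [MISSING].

t^6 - 1 = (t^2 - 1)(t^4 + t^2 + 1), and t^2 - 1 = (t-1)(t+1).
So t(t^6 - 1) = (t - 1)t(t + 1)(t^4 + t^2 + 1).

(t - 1)t(t + 1)(t^4 + t^2 + 1)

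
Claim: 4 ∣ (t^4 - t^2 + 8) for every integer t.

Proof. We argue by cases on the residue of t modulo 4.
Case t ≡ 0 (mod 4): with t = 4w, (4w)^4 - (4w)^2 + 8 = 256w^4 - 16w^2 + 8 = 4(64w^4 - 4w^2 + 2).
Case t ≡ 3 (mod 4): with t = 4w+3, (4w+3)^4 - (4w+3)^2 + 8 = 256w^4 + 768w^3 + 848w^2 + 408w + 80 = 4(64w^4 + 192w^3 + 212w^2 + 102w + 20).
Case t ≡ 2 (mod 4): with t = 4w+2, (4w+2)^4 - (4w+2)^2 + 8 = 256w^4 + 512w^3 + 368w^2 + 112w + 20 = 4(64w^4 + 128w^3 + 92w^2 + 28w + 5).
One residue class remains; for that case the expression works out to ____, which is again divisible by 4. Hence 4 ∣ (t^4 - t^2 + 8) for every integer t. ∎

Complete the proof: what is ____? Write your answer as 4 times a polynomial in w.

Only t ≡ 1 (mod 4) is unaccounted for. Put t = 4w+1:
(4w+1)^4 - (4w+1)^2 + 8 expands to 256w^4 + 256w^3 + 80w^2 + 8w + 8,
and factoring out 4 leaves 4(64w^4 + 64w^3 + 20w^2 + 2w + 2).

4(64w^4 + 64w^3 + 20w^2 + 2w + 2)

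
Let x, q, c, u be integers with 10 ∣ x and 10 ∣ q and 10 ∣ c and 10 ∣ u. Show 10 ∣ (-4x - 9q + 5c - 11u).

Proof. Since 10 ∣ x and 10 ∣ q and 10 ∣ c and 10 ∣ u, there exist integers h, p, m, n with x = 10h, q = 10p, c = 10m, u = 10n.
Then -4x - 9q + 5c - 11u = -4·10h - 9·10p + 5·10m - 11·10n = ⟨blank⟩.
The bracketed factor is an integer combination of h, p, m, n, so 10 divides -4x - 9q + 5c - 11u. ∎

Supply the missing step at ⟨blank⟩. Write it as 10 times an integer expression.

10(-4h + 5m - 11n - 9p)

Each term has a factor of 10: -4·10h - 9·10p + 5·10m - 11·10n = 10·(-4h + 5m - 11n - 9p).
Since -4h + 5m - 11n - 9p is an integer, 10 ∣ (-4x - 9q + 5c - 11u).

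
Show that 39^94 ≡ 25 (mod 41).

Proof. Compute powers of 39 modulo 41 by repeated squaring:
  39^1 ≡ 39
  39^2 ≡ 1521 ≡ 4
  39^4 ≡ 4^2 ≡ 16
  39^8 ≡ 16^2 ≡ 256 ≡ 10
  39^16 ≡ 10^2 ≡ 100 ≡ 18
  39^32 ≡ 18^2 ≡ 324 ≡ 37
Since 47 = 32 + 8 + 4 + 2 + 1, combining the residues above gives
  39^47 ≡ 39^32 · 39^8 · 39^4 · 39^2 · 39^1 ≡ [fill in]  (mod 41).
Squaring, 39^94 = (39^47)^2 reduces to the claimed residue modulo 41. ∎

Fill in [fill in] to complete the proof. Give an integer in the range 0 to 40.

36

39^32 · 39^8 · 39^4 · 39^2 · 39^1 ≡ 37 · 10 · 16 · 4 · 39 = 923520.
923520 mod 41 = 36, so 39^47 ≡ 36 (mod 41).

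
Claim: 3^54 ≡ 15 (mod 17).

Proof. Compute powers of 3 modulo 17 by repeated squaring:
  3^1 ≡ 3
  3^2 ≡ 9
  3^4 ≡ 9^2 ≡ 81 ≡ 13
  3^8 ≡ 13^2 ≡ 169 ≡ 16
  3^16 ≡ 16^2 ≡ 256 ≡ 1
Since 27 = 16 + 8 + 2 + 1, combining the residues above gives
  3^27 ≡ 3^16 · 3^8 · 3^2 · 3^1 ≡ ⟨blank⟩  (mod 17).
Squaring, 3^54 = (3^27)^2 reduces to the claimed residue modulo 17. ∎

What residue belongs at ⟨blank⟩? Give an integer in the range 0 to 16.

7

3^16 · 3^8 · 3^2 · 3^1 ≡ 1 · 16 · 9 · 3 = 432.
432 mod 17 = 7, so 3^27 ≡ 7 (mod 17).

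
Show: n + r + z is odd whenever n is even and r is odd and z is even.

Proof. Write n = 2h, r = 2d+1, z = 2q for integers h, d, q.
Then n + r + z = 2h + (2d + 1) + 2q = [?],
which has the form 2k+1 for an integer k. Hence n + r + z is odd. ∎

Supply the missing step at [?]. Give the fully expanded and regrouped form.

Expanding: 2h + (2d + 1) + 2q = 2d + 2h + 2q + 1.
Every term except the constant is even, so this is 2(d + h + q) + 1,
and d + h + q ∈ ℤ gives the required form.

2(d + h + q) + 1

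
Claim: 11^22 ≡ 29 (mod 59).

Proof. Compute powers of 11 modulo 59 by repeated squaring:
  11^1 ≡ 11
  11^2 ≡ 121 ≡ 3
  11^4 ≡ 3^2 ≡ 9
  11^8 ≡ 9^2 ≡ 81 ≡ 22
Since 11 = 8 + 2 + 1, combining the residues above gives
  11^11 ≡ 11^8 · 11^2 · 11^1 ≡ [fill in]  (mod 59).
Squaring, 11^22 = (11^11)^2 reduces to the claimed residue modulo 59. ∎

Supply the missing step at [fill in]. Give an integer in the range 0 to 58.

18

Multiply the listed residues: 22 · 3 · 11 = 66 → 726.
Reducing modulo 59: 726 = 12·59 + 18, so 11^11 ≡ 18.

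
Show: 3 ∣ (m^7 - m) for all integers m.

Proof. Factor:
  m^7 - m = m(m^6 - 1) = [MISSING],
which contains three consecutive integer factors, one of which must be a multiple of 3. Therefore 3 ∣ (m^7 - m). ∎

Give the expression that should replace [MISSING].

m^6 - 1 = (m^2 - 1)(m^4 + m^2 + 1), and m^2 - 1 = (m-1)(m+1).
So m(m^6 - 1) = (m - 1)m(m + 1)(m^4 + m^2 + 1).

(m - 1)m(m + 1)(m^4 + m^2 + 1)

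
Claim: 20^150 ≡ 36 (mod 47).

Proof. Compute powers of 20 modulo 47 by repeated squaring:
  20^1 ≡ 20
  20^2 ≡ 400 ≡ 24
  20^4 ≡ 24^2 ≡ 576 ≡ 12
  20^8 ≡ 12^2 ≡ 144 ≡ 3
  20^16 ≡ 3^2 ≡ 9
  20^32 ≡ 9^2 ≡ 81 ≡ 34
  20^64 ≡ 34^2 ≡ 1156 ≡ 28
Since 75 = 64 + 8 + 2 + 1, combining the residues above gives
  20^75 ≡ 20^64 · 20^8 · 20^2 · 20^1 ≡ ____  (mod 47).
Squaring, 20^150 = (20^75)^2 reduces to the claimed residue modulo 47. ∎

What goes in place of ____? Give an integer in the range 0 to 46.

41

Multiply the listed residues: 28 · 3 · 24 · 20 = 84 → 2016 → 40320.
Reducing modulo 47: 40320 = 857·47 + 41, so 20^75 ≡ 41.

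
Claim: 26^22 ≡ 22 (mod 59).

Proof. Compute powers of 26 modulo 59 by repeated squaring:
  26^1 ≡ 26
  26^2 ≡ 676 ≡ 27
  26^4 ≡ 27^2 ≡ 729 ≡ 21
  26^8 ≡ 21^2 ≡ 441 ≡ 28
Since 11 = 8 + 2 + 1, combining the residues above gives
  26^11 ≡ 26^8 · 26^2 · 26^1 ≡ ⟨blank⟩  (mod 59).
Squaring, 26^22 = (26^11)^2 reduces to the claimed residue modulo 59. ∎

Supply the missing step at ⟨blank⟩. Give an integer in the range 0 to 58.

Multiply the listed residues: 28 · 27 · 26 = 756 → 19656.
Reducing modulo 59: 19656 = 333·59 + 9, so 26^11 ≡ 9.

9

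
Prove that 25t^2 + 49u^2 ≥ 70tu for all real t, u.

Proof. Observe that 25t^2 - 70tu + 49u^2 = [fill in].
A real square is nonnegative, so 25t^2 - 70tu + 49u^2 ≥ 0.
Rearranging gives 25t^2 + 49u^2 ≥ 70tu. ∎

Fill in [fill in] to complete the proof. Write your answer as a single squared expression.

25t^2 - 70tu + 49u^2 is a perfect-square trinomial: the outer terms are (5t)^2 and (7u)^2, and the cross term is -2·5t·7u.
So 25t^2 - 70tu + 49u^2 = (5t - 7u)^2 ≥ 0.

(5t - 7u)^2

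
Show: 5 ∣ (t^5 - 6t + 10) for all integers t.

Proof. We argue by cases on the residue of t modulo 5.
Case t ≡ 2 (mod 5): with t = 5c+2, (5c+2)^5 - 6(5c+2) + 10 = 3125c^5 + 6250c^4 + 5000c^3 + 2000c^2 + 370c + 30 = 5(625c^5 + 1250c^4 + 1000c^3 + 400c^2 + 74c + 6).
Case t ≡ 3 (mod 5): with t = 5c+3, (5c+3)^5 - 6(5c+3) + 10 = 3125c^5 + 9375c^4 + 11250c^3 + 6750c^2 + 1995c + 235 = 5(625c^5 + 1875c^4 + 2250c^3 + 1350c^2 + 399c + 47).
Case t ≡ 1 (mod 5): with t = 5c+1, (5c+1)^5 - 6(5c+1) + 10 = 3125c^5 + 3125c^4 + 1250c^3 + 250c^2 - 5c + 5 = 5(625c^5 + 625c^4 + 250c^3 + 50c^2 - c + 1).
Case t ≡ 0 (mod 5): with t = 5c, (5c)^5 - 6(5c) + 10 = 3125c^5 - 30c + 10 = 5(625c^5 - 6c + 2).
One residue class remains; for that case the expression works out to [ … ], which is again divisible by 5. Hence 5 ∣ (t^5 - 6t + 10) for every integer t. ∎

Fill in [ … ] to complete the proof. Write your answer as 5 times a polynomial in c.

5(625c^5 + 2500c^4 + 4000c^3 + 3200c^2 + 1274c + 202)

Only t ≡ 4 (mod 5) is unaccounted for. Put t = 5c+4:
(5c+4)^5 - 6(5c+4) + 10 expands to 3125c^5 + 12500c^4 + 20000c^3 + 16000c^2 + 6370c + 1010,
and factoring out 5 leaves 5(625c^5 + 2500c^4 + 4000c^3 + 3200c^2 + 1274c + 202).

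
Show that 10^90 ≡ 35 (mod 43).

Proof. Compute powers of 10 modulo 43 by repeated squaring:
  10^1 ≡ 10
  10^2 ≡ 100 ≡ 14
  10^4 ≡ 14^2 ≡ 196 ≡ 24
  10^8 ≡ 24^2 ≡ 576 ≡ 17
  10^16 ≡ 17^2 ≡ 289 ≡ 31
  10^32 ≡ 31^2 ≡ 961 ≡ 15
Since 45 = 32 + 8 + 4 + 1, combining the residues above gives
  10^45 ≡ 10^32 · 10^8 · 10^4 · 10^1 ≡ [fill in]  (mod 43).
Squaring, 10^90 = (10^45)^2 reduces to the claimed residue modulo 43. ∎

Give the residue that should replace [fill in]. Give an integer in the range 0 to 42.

11

10^32 · 10^8 · 10^4 · 10^1 ≡ 15 · 17 · 24 · 10 = 61200.
61200 mod 43 = 11, so 10^45 ≡ 11 (mod 43).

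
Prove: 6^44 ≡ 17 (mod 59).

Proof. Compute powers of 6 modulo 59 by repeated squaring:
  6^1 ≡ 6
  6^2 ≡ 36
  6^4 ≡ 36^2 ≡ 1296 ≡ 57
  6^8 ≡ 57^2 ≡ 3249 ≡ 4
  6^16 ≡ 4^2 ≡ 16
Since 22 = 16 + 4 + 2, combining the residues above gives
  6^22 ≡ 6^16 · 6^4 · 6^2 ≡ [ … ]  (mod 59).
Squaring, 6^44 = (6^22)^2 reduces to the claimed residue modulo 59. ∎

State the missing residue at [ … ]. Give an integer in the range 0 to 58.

28

6^16 · 6^4 · 6^2 ≡ 16 · 57 · 36 = 32832.
32832 mod 59 = 28, so 6^22 ≡ 28 (mod 59).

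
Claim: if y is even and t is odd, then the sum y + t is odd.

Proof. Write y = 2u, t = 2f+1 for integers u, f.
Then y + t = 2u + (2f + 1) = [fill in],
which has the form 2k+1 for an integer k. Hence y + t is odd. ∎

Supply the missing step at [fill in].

2(f + u) + 1

2u + (2f + 1) = 2f + 2u + 1
= 2(f + u) + 1.
Since f + u is an integer, the sum is of the form 2k+1 for an integer k.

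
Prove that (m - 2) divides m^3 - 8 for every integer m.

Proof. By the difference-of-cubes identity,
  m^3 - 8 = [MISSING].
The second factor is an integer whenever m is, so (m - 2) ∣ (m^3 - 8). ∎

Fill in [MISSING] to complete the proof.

a^3 - b^3 = (a - b)(a^2 + ab + b^2). With a = m, b = 2:
m^3 - 8 = (m - 2)(m^2 + 2m + 4).

(m - 2)(m^2 + 2m + 4)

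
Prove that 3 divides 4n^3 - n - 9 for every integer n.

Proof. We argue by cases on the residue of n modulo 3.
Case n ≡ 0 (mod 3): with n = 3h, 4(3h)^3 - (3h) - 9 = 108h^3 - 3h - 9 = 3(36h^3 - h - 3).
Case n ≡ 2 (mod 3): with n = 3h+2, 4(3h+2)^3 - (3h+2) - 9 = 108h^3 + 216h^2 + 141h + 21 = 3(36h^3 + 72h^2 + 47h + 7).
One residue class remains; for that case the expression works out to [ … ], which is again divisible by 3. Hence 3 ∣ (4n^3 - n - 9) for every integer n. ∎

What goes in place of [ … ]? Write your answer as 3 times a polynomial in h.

3(36h^3 + 36h^2 + 11h - 2)

The residues treated are {0, 2}, so the missing case is n ≡ 1 (mod 3); write n = 3h+1.
Then 4(3h+1)^3 - (3h+1) - 9 = 108h^3 + 108h^2 + 33h - 6 = 3(36h^3 + 36h^2 + 11h - 2).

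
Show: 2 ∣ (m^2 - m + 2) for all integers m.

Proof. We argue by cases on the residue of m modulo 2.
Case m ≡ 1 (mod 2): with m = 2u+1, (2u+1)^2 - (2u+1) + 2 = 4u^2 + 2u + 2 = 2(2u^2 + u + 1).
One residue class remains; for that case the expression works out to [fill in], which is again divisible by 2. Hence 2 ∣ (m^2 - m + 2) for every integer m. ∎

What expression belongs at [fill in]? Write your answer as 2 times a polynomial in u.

The residues treated are {1}, so the missing case is m ≡ 0 (mod 2); write m = 2u.
Then (2u)^2 - (2u) + 2 = 4u^2 - 2u + 2 = 2(2u^2 - u + 1).

2(2u^2 - u + 1)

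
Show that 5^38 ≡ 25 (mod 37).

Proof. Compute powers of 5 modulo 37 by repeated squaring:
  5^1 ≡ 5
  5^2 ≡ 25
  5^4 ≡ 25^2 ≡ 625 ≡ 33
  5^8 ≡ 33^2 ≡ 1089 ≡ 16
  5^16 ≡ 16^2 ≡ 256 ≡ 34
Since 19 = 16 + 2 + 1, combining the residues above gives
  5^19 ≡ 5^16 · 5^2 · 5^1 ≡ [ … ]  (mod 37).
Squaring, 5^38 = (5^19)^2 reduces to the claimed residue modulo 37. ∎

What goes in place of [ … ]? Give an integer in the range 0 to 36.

32

5^16 · 5^2 · 5^1 ≡ 34 · 25 · 5 = 4250.
4250 mod 37 = 32, so 5^19 ≡ 32 (mod 37).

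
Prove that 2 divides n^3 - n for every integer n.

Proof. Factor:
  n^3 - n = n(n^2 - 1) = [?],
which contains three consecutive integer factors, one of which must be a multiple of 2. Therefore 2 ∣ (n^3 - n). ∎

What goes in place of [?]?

n(n^2 - 1) = n(n - 1)(n + 1) = (n - 1)n(n + 1).
These three factors are consecutive integers, so their product is divisible by 2.

(n - 1)n(n + 1)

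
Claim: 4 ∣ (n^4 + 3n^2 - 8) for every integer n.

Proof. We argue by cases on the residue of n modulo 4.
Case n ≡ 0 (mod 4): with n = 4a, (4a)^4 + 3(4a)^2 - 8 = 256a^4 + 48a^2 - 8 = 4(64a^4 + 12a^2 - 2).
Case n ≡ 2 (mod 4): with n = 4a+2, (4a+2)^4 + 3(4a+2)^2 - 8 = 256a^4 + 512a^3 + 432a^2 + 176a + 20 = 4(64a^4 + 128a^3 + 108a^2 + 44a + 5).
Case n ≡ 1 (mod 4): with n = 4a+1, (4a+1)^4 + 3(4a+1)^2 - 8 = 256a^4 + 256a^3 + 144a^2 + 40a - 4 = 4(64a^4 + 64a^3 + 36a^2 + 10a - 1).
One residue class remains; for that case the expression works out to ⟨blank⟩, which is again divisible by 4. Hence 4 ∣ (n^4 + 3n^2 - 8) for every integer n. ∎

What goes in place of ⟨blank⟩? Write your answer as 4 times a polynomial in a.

4(64a^4 + 192a^3 + 228a^2 + 126a + 25)

The residues treated are {0, 2, 1}, so the missing case is n ≡ 3 (mod 4); write n = 4a+3.
Then (4a+3)^4 + 3(4a+3)^2 - 8 = 256a^4 + 768a^3 + 912a^2 + 504a + 100 = 4(64a^4 + 192a^3 + 228a^2 + 126a + 25).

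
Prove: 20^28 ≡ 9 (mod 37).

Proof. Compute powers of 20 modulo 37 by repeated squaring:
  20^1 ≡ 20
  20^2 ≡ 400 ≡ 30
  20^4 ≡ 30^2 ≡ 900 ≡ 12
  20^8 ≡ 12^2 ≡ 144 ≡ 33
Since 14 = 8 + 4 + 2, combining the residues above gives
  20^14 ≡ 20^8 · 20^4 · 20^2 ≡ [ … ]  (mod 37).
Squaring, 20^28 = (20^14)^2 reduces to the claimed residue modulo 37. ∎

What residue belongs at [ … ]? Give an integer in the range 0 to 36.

3

20^8 · 20^4 · 20^2 ≡ 33 · 12 · 30 = 11880.
11880 mod 37 = 3, so 20^14 ≡ 3 (mod 37).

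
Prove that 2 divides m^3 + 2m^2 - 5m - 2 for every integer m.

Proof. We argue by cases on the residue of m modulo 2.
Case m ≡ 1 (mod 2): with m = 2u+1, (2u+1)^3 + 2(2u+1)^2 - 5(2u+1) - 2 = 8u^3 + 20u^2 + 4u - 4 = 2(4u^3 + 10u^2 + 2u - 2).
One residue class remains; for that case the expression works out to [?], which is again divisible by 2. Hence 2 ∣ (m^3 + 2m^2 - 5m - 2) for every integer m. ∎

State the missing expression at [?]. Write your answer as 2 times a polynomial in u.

2(4u^3 + 4u^2 - 5u - 1)

Only m ≡ 0 (mod 2) is unaccounted for. Put m = 2u:
(2u)^3 + 2(2u)^2 - 5(2u) - 2 expands to 8u^3 + 8u^2 - 10u - 2,
and factoring out 2 leaves 2(4u^3 + 4u^2 - 5u - 1).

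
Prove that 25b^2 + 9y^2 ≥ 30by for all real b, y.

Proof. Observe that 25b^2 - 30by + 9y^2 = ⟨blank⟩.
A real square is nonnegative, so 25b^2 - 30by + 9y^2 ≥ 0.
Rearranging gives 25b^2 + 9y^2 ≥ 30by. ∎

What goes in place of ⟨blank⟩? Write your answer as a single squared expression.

25b^2 - 30by + 9y^2 is a perfect-square trinomial: the outer terms are (5b)^2 and (3y)^2, and the cross term is -2·5b·3y.
So 25b^2 - 30by + 9y^2 = (5b - 3y)^2 ≥ 0.

(5b - 3y)^2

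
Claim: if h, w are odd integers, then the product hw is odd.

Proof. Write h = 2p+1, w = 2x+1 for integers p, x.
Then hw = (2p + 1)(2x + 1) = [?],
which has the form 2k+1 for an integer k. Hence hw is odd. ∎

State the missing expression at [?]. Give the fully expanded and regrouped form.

2(2px + p + x) + 1

Expanding: (2p + 1)(2x + 1) = 4px + 2p + 2x + 1.
Every term except the constant is even, so this is 2(2px + p + x) + 1,
and 2px + p + x ∈ ℤ gives the required form.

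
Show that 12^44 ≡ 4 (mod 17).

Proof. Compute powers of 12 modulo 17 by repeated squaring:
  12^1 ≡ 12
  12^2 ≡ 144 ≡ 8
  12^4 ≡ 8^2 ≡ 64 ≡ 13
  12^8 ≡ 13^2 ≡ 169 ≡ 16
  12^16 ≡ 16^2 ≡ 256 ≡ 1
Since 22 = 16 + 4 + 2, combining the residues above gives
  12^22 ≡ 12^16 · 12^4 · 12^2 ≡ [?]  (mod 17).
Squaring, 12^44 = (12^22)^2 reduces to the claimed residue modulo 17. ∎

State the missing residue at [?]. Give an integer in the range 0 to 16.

2

Multiply the listed residues: 1 · 13 · 8 = 13 → 104.
Reducing modulo 17: 104 = 6·17 + 2, so 12^22 ≡ 2.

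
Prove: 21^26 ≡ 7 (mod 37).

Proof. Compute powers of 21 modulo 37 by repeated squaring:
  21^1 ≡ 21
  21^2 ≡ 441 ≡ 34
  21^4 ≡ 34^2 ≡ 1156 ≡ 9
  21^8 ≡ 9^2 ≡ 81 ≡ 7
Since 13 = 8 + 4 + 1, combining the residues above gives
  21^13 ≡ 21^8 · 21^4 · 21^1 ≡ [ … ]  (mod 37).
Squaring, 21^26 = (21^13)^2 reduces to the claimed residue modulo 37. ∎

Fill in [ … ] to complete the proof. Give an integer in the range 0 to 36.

21^8 · 21^4 · 21^1 ≡ 7 · 9 · 21 = 1323.
1323 mod 37 = 28, so 21^13 ≡ 28 (mod 37).

28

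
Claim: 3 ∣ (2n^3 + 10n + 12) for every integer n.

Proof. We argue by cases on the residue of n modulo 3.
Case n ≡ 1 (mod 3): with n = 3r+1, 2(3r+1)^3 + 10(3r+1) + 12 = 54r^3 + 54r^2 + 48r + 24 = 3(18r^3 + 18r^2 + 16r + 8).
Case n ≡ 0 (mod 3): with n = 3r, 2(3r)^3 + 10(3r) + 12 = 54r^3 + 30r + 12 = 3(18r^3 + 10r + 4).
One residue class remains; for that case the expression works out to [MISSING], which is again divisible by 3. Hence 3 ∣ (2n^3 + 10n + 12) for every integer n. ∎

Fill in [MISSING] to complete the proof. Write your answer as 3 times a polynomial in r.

3(18r^3 + 36r^2 + 34r + 16)

Only n ≡ 2 (mod 3) is unaccounted for. Put n = 3r+2:
2(3r+2)^3 + 10(3r+2) + 12 expands to 54r^3 + 108r^2 + 102r + 48,
and factoring out 3 leaves 3(18r^3 + 36r^2 + 34r + 16).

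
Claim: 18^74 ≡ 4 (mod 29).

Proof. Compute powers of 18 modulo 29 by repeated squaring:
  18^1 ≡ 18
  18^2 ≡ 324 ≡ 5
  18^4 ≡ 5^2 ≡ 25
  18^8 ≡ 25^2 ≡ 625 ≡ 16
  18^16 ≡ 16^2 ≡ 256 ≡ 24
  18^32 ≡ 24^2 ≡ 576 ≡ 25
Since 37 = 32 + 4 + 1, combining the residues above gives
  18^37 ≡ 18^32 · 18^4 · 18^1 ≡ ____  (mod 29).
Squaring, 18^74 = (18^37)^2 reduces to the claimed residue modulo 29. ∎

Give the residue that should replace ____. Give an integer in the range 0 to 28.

18^32 · 18^4 · 18^1 ≡ 25 · 25 · 18 = 11250.
11250 mod 29 = 27, so 18^37 ≡ 27 (mod 29).

27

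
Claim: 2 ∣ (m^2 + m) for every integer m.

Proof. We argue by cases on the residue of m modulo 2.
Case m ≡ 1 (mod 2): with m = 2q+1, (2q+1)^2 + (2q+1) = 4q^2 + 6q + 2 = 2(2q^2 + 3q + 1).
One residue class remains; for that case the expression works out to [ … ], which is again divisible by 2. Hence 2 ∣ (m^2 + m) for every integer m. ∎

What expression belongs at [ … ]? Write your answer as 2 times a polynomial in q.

2(2q^2 + q)

The residues treated are {1}, so the missing case is m ≡ 0 (mod 2); write m = 2q.
Then (2q)^2 + (2q) = 4q^2 + 2q = 2(2q^2 + q).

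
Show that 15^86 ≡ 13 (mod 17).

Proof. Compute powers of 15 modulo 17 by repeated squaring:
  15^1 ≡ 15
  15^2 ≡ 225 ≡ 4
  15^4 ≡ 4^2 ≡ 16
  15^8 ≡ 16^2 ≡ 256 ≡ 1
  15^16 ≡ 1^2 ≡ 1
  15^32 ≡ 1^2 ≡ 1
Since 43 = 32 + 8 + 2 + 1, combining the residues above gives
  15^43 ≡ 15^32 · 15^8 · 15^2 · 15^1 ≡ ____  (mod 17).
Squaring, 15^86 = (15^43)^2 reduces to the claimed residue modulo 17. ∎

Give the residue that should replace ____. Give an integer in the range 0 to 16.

15^32 · 15^8 · 15^2 · 15^1 ≡ 1 · 1 · 4 · 15 = 60.
60 mod 17 = 9, so 15^43 ≡ 9 (mod 17).

9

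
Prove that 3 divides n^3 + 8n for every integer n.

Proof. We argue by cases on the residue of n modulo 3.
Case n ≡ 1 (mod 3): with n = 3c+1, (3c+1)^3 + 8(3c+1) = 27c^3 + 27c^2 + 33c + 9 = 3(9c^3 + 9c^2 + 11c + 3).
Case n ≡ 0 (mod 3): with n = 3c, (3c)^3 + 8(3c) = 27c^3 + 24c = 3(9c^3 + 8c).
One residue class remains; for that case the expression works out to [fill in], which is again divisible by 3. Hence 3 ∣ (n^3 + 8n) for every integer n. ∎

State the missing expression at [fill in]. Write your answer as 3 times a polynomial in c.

3(9c^3 + 18c^2 + 20c + 8)

The residues treated are {1, 0}, so the missing case is n ≡ 2 (mod 3); write n = 3c+2.
Then (3c+2)^3 + 8(3c+2) = 27c^3 + 54c^2 + 60c + 24 = 3(9c^3 + 18c^2 + 20c + 8).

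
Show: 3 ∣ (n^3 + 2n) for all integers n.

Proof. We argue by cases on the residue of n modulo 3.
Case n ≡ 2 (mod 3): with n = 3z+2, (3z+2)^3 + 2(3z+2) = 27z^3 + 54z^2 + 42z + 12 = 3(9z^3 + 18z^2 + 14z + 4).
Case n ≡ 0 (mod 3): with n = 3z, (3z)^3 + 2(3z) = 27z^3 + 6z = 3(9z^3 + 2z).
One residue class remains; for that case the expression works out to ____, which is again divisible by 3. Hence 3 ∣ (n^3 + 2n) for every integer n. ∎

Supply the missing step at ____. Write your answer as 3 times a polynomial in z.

3(9z^3 + 9z^2 + 5z + 1)

Only n ≡ 1 (mod 3) is unaccounted for. Put n = 3z+1:
(3z+1)^3 + 2(3z+1) expands to 27z^3 + 27z^2 + 15z + 3,
and factoring out 3 leaves 3(9z^3 + 9z^2 + 5z + 1).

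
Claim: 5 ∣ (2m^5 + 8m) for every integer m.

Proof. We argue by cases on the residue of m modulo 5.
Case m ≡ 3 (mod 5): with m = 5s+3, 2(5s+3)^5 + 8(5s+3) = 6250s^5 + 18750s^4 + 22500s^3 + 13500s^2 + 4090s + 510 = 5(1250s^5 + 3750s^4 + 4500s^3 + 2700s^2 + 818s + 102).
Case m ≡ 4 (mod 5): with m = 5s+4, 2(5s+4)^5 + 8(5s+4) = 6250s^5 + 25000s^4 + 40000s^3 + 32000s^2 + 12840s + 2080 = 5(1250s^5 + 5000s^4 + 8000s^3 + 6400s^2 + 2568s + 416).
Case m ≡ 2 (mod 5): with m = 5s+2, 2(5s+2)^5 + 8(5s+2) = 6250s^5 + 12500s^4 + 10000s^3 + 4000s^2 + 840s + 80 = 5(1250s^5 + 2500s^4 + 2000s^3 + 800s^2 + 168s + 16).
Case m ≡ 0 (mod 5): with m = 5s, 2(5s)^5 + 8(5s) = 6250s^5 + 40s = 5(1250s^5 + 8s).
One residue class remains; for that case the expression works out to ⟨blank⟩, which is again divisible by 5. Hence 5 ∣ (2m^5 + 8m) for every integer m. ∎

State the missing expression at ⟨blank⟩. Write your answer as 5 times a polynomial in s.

The residues treated are {3, 4, 2, 0}, so the missing case is m ≡ 1 (mod 5); write m = 5s+1.
Then 2(5s+1)^5 + 8(5s+1) = 6250s^5 + 6250s^4 + 2500s^3 + 500s^2 + 90s + 10 = 5(1250s^5 + 1250s^4 + 500s^3 + 100s^2 + 18s + 2).

5(1250s^5 + 1250s^4 + 500s^3 + 100s^2 + 18s + 2)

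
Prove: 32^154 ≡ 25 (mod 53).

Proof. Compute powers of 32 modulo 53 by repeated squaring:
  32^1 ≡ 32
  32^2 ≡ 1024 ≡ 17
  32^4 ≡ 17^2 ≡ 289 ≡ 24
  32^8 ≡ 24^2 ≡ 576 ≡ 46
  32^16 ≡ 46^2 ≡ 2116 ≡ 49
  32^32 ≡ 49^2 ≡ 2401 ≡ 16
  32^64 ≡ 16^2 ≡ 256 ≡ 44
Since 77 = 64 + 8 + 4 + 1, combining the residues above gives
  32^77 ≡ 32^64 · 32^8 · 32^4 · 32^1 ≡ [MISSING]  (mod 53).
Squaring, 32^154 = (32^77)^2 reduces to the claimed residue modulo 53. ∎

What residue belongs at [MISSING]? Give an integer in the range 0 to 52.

48

Multiply the listed residues: 44 · 46 · 24 · 32 = 2024 → 48576 → 1554432.
Reducing modulo 53: 1554432 = 29328·53 + 48, so 32^77 ≡ 48.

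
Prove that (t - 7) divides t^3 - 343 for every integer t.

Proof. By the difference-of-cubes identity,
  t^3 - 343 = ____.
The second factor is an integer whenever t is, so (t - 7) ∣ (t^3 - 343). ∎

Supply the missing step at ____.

(t - 7)(t^2 + 7t + 49)

a^3 - b^3 = (a - b)(a^2 + ab + b^2). With a = t, b = 7:
t^3 - 343 = (t - 7)(t^2 + 7t + 49).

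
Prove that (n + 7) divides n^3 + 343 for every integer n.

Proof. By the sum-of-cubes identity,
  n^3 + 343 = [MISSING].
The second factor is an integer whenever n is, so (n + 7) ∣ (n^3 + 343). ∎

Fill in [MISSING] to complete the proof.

(n + 7)(n^2 - 7n + 49)

a^3 + b^3 = (a + b)(a^2 - ab + b^2). With a = n, b = 7:
n^3 + 343 = (n + 7)(n^2 - 7n + 49).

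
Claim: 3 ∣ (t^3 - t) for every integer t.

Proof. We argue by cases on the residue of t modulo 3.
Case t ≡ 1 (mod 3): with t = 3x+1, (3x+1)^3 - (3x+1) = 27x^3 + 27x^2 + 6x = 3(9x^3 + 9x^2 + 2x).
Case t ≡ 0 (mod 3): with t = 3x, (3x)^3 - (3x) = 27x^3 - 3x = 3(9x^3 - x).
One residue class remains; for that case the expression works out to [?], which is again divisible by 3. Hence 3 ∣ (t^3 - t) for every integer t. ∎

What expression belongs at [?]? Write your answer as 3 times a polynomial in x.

3(9x^3 + 18x^2 + 11x + 2)

Only t ≡ 2 (mod 3) is unaccounted for. Put t = 3x+2:
(3x+2)^3 - (3x+2) expands to 27x^3 + 54x^2 + 33x + 6,
and factoring out 3 leaves 3(9x^3 + 18x^2 + 11x + 2).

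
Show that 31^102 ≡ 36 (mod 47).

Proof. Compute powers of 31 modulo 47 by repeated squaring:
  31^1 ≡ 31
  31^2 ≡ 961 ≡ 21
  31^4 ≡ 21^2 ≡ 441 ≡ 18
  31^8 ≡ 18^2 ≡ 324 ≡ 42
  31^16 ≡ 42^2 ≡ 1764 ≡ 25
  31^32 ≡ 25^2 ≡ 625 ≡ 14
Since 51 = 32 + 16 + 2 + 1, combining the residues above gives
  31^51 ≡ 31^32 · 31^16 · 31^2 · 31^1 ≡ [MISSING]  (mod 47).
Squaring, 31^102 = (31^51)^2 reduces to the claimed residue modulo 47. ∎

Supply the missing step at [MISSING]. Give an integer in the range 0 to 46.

31^32 · 31^16 · 31^2 · 31^1 ≡ 14 · 25 · 21 · 31 = 227850.
227850 mod 47 = 41, so 31^51 ≡ 41 (mod 47).

41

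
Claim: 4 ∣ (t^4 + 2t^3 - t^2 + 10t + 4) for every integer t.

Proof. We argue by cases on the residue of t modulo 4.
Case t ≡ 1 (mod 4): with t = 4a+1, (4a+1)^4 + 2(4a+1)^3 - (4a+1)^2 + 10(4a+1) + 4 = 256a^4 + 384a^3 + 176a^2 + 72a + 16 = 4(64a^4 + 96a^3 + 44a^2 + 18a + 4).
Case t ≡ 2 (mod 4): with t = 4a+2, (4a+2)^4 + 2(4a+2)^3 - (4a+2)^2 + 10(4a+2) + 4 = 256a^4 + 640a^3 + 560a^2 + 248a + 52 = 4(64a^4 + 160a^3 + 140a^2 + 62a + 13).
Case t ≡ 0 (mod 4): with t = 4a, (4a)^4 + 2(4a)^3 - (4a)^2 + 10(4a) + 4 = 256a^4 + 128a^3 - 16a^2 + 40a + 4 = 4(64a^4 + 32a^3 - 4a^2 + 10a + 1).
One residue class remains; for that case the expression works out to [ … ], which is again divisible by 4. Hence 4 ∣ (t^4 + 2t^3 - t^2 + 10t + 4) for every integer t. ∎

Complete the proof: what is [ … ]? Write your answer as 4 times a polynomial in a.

4(64a^4 + 224a^3 + 284a^2 + 166a + 40)

Only t ≡ 3 (mod 4) is unaccounted for. Put t = 4a+3:
(4a+3)^4 + 2(4a+3)^3 - (4a+3)^2 + 10(4a+3) + 4 expands to 256a^4 + 896a^3 + 1136a^2 + 664a + 160,
and factoring out 4 leaves 4(64a^4 + 224a^3 + 284a^2 + 166a + 40).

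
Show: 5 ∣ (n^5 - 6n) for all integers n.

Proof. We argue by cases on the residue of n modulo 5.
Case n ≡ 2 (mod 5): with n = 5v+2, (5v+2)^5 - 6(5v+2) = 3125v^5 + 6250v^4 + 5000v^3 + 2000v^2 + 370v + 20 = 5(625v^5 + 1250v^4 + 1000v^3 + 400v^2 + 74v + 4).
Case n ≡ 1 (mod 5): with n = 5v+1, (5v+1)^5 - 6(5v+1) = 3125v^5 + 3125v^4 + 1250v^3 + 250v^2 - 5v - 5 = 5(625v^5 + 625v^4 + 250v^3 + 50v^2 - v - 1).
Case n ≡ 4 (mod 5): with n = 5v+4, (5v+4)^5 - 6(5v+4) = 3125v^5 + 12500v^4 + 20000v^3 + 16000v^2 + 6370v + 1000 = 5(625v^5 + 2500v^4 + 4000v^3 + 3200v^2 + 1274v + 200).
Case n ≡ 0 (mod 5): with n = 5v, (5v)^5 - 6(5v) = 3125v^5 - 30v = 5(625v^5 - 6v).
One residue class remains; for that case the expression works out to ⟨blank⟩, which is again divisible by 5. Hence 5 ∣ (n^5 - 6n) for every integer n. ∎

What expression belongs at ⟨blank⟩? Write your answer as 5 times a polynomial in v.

5(625v^5 + 1875v^4 + 2250v^3 + 1350v^2 + 399v + 45)

The residues treated are {2, 1, 4, 0}, so the missing case is n ≡ 3 (mod 5); write n = 5v+3.
Then (5v+3)^5 - 6(5v+3) = 3125v^5 + 9375v^4 + 11250v^3 + 6750v^2 + 1995v + 225 = 5(625v^5 + 1875v^4 + 2250v^3 + 1350v^2 + 399v + 45).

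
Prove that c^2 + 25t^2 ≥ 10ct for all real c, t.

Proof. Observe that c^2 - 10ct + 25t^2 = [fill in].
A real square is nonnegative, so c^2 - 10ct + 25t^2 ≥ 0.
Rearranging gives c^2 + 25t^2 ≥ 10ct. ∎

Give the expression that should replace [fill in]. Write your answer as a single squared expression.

The leading and trailing coefficients are 1^2 and 5^2, and 10 = 2·1·5, so the trinomial is (c - 5t)^2.
Hence c^2 - 10ct + 25t^2 ≥ 0.

(c - 5t)^2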